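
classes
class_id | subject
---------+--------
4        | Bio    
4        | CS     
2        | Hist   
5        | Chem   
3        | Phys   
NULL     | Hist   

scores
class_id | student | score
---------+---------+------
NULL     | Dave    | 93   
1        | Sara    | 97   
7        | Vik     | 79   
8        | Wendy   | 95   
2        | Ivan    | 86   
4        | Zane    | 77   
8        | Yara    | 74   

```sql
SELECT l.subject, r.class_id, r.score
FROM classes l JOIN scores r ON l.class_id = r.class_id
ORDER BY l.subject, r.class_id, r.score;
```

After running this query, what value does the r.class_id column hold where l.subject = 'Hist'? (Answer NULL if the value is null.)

2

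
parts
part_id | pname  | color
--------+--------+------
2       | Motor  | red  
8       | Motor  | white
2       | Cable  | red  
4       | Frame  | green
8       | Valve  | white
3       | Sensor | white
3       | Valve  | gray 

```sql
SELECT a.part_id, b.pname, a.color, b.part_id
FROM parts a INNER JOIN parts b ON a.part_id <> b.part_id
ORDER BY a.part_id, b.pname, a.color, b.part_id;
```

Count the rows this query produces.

36

INNER JOIN keeps only pairs where the ON condition holds.
Matching on a.part_id <> b.part_id.
Matched pairs: 36.
Total: 36 rows.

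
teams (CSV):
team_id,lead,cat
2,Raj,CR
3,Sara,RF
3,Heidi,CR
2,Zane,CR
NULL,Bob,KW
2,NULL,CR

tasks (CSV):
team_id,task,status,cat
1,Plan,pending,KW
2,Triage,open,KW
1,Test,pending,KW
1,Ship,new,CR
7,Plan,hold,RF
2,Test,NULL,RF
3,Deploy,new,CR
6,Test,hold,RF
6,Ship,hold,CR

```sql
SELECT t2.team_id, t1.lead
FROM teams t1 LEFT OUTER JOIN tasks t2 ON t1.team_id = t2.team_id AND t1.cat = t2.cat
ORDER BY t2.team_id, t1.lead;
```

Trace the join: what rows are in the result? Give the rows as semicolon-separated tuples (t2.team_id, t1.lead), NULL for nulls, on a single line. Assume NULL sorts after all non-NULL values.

LEFT JOIN keeps every row from `teams`; unmatched rows get NULL for `tasks`'s columns.
Matching on t1.team_id = t2.team_id AND t1.cat = t2.cat. A NULL in a compared column never satisfies the condition.
- t1 (team_id=2, cat=CR) has no partner → padded with NULL.
- t1 (team_id=3, cat=RF) has no partner → padded with NULL.
- t1 (team_id=3, cat=CR) pairs with 1 row(s) of t2.
- t1 (team_id=2, cat=CR) has no partner → padded with NULL.
- t1 (team_id=NULL, cat=KW) has no partner → padded with NULL.
- t1 (team_id=2, cat=CR) has no partner → padded with NULL.
After projecting and ordering:
t2.team_id | t1.lead
3 | Heidi
NULL | Bob
NULL | Raj
NULL | Sara
NULL | Zane
NULL | NULL

(3, Heidi); (NULL, Bob); (NULL, Raj); (NULL, Sara); (NULL, Zane); (NULL, NULL)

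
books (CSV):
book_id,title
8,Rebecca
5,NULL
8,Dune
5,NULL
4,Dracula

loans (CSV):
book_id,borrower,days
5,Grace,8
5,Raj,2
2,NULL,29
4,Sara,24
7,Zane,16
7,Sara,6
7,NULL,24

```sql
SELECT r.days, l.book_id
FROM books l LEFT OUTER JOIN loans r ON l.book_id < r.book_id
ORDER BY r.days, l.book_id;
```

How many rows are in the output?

13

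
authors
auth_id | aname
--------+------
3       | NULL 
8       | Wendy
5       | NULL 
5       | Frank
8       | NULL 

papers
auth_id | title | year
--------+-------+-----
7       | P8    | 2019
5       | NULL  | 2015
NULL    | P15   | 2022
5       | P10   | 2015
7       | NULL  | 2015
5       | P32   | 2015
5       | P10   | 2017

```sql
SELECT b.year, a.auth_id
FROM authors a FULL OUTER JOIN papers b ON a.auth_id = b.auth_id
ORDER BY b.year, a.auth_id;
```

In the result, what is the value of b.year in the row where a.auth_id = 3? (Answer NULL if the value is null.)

FULL OUTER JOIN keeps every row from both sides; unmatched rows get NULL for the other side's columns.
Matching on a.auth_id = b.auth_id. A NULL in a compared column never satisfies the condition.
- a row (auth_id=3): no match → kept, b columns NULL.
- a row (auth_id=8): no match → kept, b columns NULL.
- a row (auth_id=5): matches 4 b row(s) → 4 output row(s).
- a row (auth_id=5): matches 4 b row(s) → 4 output row(s).
- a row (auth_id=8): no match → kept, b columns NULL.
- 3 b row(s) had no a match → kept, a columns NULL.

NULL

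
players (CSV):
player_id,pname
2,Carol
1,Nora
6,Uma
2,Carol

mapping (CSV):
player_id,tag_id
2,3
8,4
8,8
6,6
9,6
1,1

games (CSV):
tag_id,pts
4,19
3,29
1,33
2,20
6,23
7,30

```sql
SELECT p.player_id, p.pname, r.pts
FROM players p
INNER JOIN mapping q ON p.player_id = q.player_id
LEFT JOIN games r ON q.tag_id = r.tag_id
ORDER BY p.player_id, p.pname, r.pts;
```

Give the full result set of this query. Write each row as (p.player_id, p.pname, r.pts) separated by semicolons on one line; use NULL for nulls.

Step 1 — p INNER JOIN q on player_id → 4 row(s).
Then LEFT JOIN `games r` on tag_id: each of those 4 rows is kept; rows whose q.tag_id has no match in r get NULL for r's columns.

(1, Nora, 33); (2, Carol, 29); (2, Carol, 29); (6, Uma, 23)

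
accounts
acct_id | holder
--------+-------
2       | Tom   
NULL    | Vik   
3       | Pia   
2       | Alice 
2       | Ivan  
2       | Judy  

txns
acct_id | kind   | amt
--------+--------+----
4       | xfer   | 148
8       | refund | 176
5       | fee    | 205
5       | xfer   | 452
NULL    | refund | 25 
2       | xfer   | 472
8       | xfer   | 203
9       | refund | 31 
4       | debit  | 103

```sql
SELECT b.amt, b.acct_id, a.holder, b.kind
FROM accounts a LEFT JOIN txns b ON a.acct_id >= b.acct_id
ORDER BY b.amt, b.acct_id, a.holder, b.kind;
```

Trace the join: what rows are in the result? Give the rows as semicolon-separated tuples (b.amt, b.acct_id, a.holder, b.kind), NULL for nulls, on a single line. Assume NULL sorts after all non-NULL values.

(472, 2, Alice, xfer); (472, 2, Ivan, xfer); (472, 2, Judy, xfer); (472, 2, Pia, xfer); (472, 2, Tom, xfer); (NULL, NULL, Vik, NULL)

LEFT JOIN keeps every row from `accounts`; unmatched rows get NULL for `txns`'s columns.
Matching on a.acct_id >= b.acct_id. A NULL in a compared column never satisfies the condition.
- a (acct_id=2) pairs with 1 row(s) of b.
- a (acct_id=NULL) has no partner → padded with NULL.
- a (acct_id=3) pairs with 1 row(s) of b.
- a (acct_id=2) pairs with 1 row(s) of b.
- a (acct_id=2) pairs with 1 row(s) of b.
- a (acct_id=2) pairs with 1 row(s) of b.
After projecting and ordering:
b.amt | b.acct_id | a.holder | b.kind
472 | 2 | Alice | xfer
472 | 2 | Ivan | xfer
472 | 2 | Judy | xfer
472 | 2 | Pia | xfer
472 | 2 | Tom | xfer
NULL | NULL | Vik | NULL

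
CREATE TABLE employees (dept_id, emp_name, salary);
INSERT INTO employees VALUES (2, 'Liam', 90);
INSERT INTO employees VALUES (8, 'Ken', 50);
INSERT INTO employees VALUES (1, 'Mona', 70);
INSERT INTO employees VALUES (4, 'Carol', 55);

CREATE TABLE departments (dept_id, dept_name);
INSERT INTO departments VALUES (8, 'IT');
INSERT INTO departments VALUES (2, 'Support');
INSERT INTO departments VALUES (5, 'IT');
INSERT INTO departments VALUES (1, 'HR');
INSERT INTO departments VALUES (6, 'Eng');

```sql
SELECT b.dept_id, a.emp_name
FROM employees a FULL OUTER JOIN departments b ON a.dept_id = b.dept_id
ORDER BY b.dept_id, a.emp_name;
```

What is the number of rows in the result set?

6

FULL OUTER JOIN keeps every row from both sides; unmatched rows get NULL for the other side's columns.
Matching on a.dept_id = b.dept_id.
- a row (dept_id=2): matches 1 b row(s) → 1 output row(s).
- a row (dept_id=8): matches 1 b row(s) → 1 output row(s).
- a row (dept_id=1): matches 1 b row(s) → 1 output row(s).
- a row (dept_id=4): no match → kept, b columns NULL.
- 2 b row(s) had no a match → kept, a columns NULL.
Total: 3 matched + 3 padded = 6 rows.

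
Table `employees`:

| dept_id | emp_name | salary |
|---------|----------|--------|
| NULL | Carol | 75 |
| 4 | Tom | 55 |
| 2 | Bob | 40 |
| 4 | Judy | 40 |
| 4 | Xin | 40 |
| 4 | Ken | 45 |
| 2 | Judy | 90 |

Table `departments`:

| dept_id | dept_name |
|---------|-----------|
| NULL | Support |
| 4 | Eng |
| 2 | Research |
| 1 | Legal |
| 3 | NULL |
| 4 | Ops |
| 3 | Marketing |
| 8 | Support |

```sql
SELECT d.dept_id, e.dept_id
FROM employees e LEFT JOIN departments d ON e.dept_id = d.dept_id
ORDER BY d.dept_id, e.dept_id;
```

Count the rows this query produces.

11

LEFT JOIN keeps every row from `employees`; unmatched rows get NULL for `departments`'s columns.
Matching on e.dept_id = d.dept_id. A NULL in a compared column never satisfies the condition.
- e (dept_id=NULL) has no partner → padded with NULL.
- e (dept_id=4) pairs with 2 row(s) of d.
- e (dept_id=2) pairs with 1 row(s) of d.
- e (dept_id=4) pairs with 2 row(s) of d.
- e (dept_id=4) pairs with 2 row(s) of d.
- e (dept_id=4) pairs with 2 row(s) of d.
- e (dept_id=2) pairs with 1 row(s) of d.
Total: 10 matched + 1 padded = 11 rows.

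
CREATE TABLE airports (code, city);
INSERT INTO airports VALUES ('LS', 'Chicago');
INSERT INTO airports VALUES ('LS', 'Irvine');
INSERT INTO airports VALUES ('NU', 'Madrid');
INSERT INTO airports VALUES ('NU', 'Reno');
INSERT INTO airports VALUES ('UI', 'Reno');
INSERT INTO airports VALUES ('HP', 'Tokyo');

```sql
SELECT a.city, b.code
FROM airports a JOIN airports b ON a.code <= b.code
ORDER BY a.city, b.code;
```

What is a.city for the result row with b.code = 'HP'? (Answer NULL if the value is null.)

INNER JOIN keeps only pairs where the ON condition holds.
Matching on a.code <= b.code.
Matched pairs: 23.

Tokyo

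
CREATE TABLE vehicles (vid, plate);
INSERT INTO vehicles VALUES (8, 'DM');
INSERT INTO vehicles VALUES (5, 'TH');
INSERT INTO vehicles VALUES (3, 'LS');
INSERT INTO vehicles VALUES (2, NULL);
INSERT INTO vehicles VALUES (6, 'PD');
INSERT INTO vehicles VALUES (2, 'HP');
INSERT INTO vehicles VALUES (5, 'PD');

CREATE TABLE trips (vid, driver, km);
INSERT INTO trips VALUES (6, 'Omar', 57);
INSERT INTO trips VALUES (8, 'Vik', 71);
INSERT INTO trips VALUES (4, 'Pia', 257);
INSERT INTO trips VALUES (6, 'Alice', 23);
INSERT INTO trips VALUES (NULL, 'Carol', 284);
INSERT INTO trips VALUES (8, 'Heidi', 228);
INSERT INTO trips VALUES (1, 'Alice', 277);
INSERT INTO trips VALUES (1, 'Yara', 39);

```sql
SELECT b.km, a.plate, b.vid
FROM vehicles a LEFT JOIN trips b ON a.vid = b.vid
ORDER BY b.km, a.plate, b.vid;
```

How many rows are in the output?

LEFT JOIN keeps every row from `vehicles`; unmatched rows get NULL for `trips`'s columns.
Matching on a.vid = b.vid. A NULL in a compared column never satisfies the condition.
Matched pairs: 4; unmatched a rows kept: 5.
Total: 4 matched + 5 padded = 9 rows.

9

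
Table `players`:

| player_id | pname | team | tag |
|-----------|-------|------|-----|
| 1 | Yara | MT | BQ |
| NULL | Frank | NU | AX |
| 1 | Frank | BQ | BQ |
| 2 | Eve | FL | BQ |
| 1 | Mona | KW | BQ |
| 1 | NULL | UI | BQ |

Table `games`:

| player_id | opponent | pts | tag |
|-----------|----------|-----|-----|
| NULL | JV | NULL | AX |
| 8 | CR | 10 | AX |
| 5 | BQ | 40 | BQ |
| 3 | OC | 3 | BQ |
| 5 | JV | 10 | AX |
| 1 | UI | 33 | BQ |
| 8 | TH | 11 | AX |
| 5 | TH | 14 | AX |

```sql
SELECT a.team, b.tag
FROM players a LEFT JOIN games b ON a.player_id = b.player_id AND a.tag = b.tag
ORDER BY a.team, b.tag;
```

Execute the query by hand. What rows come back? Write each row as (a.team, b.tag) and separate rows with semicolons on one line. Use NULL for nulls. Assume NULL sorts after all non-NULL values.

(BQ, BQ); (FL, NULL); (KW, BQ); (MT, BQ); (NU, NULL); (UI, BQ)

LEFT JOIN keeps every row from `players`; unmatched rows get NULL for `games`'s columns.
Matching on a.player_id = b.player_id AND a.tag = b.tag. A NULL in a compared column never satisfies the condition.
- player_id=1, tag=BQ: 1 matching b row(s), so 1 row(s) emitted.
- player_id=NULL, tag=AX: no b row matches, row kept with b columns NULL.
- player_id=1, tag=BQ: 1 matching b row(s), so 1 row(s) emitted.
- player_id=2, tag=BQ: no b row matches, row kept with b columns NULL.
- player_id=1, tag=BQ: 1 matching b row(s), so 1 row(s) emitted.
- player_id=1, tag=BQ: 1 matching b row(s), so 1 row(s) emitted.
After projecting and ordering:
a.team | b.tag
BQ | BQ
FL | NULL
KW | BQ
MT | BQ
NU | NULL
UI | BQ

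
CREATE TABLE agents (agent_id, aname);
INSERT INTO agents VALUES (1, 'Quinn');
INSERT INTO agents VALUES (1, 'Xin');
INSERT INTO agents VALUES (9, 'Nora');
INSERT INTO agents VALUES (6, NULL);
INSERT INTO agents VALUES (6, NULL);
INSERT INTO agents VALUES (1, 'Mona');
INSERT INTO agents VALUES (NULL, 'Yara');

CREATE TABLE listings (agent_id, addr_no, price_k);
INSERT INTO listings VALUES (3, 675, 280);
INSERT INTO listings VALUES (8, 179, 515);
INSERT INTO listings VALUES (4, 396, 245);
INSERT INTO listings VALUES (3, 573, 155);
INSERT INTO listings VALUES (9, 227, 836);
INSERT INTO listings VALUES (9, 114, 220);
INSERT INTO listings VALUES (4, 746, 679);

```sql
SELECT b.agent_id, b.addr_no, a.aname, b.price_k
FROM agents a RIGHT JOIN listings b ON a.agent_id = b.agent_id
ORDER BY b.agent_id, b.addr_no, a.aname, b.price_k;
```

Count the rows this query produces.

7

RIGHT JOIN keeps every row from `listings`; unmatched rows get NULL for `agents`'s columns.
Matching on a.agent_id = b.agent_id. A NULL in a compared column never satisfies the condition.
- a (agent_id=1) has no partner in b.
- a (agent_id=1) has no partner in b.
- a (agent_id=9) pairs with 2 row(s) of b.
- a (agent_id=6) has no partner in b.
- a (agent_id=6) has no partner in b.
- a (agent_id=1) has no partner in b.
- a (agent_id=NULL) has no partner in b.
- 5 b row(s) had no a match → kept, a columns NULL.
Total: 2 matched + 5 padded = 7 rows.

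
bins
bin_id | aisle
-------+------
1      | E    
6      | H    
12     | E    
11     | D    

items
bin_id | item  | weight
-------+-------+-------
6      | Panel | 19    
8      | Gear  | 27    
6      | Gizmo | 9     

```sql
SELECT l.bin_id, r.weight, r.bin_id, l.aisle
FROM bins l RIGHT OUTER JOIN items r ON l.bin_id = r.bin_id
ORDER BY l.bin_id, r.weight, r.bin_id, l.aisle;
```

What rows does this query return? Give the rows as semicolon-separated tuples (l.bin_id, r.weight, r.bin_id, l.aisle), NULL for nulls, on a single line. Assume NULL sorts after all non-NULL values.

RIGHT JOIN keeps every row from `items`; unmatched rows get NULL for `bins`'s columns.
Matching on l.bin_id = r.bin_id.
- bin_id=1: no matching r row.
- bin_id=6: 2 matching r row(s), so 2 row(s) emitted.
- bin_id=12: no matching r row.
- bin_id=11: no matching r row.
- 1 r row(s) had no l match → kept, l columns NULL.
After projecting and ordering:
l.bin_id | r.weight | r.bin_id | l.aisle
6 | 9 | 6 | H
6 | 19 | 6 | H
NULL | 27 | 8 | NULL

(6, 9, 6, H); (6, 19, 6, H); (NULL, 27, 8, NULL)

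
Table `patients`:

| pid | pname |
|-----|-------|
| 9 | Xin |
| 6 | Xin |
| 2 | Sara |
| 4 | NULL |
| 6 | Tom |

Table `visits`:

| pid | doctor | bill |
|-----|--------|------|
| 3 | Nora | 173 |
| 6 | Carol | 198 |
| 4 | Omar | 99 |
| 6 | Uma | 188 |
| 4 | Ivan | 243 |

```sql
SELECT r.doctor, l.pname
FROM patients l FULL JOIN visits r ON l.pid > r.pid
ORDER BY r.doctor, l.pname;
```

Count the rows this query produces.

FULL OUTER JOIN keeps every row from both sides; unmatched rows get NULL for the other side's columns.
Matching on l.pid > r.pid.
Matched pairs: 12; unmatched l rows kept: 1; unmatched r rows kept: 0.
Total: 12 matched + 1 padded = 13 rows.

13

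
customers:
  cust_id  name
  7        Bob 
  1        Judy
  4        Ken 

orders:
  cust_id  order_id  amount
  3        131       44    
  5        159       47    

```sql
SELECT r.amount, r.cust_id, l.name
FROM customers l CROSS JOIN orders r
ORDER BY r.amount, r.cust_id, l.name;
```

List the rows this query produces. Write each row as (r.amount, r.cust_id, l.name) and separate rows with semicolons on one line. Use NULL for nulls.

(44, 3, Bob); (44, 3, Judy); (44, 3, Ken); (47, 5, Bob); (47, 5, Judy); (47, 5, Ken)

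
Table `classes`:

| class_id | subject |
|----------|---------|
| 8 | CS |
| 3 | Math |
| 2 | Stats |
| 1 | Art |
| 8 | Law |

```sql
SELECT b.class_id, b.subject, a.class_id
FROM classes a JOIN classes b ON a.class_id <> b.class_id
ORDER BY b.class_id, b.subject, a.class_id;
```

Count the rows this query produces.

18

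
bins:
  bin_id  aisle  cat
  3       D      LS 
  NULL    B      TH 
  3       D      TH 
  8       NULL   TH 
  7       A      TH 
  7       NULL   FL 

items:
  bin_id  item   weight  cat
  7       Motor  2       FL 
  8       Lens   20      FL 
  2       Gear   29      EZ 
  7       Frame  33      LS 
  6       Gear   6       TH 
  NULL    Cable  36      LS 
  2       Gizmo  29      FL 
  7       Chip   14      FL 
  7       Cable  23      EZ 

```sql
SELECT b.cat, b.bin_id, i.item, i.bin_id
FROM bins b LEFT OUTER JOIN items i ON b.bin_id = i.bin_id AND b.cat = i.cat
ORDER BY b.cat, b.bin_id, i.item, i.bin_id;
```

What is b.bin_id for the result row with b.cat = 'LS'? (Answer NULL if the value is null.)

LEFT JOIN keeps every row from `bins`; unmatched rows get NULL for `items`'s columns.
Matching on b.bin_id = i.bin_id AND b.cat = i.cat. A NULL in a compared column never satisfies the condition.
Matched pairs: 2; unmatched b rows kept: 5.

3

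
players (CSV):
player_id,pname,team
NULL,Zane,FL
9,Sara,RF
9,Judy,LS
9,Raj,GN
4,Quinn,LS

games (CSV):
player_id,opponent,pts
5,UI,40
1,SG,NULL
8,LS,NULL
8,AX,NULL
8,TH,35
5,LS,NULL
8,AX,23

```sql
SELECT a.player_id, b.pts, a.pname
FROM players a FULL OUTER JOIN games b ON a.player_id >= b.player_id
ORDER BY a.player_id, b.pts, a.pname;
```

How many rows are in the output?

23

FULL OUTER JOIN keeps every row from both sides; unmatched rows get NULL for the other side's columns.
Matching on a.player_id >= b.player_id. A NULL in a compared column never satisfies the condition.
Matched pairs: 22; unmatched a rows kept: 1; unmatched b rows kept: 0.
Total: 22 matched + 1 padded = 23 rows.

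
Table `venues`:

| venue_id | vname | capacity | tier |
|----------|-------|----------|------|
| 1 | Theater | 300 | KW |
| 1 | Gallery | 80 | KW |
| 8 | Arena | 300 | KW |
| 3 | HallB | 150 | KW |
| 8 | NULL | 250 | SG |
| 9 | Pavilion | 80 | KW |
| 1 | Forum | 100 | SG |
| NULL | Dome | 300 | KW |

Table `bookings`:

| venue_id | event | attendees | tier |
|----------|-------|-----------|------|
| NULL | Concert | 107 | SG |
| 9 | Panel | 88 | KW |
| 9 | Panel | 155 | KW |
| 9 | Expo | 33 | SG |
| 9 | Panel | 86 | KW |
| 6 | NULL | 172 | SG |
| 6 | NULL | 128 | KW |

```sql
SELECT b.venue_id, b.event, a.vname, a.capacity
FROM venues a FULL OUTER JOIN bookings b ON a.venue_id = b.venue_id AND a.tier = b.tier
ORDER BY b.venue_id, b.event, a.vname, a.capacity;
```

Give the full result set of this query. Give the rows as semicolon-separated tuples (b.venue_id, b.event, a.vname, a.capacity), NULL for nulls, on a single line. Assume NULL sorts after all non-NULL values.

(6, NULL, NULL, NULL); (6, NULL, NULL, NULL); (9, Expo, NULL, NULL); (9, Panel, Pavilion, 80); (9, Panel, Pavilion, 80); (9, Panel, Pavilion, 80); (NULL, Concert, NULL, NULL); (NULL, NULL, Arena, 300); (NULL, NULL, Dome, 300); (NULL, NULL, Forum, 100); (NULL, NULL, Gallery, 80); (NULL, NULL, HallB, 150); (NULL, NULL, Theater, 300); (NULL, NULL, NULL, 250)

FULL OUTER JOIN keeps every row from both sides; unmatched rows get NULL for the other side's columns.
Matching on a.venue_id = b.venue_id AND a.tier = b.tier. A NULL in a compared column never satisfies the condition.
- venue_id=1, tier=KW: no b row matches, row kept with b columns NULL.
- venue_id=1, tier=KW: no b row matches, row kept with b columns NULL.
- venue_id=8, tier=KW: no b row matches, row kept with b columns NULL.
- venue_id=3, tier=KW: no b row matches, row kept with b columns NULL.
- venue_id=8, tier=SG: no b row matches, row kept with b columns NULL.
- venue_id=9, tier=KW: 3 matching b row(s), so 3 row(s) emitted.
- venue_id=1, tier=SG: no b row matches, row kept with b columns NULL.
- venue_id=NULL, tier=KW: no b row matches, row kept with b columns NULL.
- plus 4 unmatched b row(s), each kept with NULL a columns.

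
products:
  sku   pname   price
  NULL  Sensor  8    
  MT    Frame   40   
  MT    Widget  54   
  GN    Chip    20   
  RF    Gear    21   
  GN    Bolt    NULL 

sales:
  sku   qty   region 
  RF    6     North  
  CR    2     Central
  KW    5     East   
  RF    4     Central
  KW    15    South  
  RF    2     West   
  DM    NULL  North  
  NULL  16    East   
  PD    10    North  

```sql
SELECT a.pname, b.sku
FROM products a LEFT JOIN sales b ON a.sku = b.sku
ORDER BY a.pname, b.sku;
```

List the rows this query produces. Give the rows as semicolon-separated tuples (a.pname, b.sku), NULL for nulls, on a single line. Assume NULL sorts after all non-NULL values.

(Bolt, NULL); (Chip, NULL); (Frame, NULL); (Gear, RF); (Gear, RF); (Gear, RF); (Sensor, NULL); (Widget, NULL)

LEFT JOIN keeps every row from `products`; unmatched rows get NULL for `sales`'s columns.
Matching on a.sku = b.sku. A NULL in a compared column never satisfies the condition.
- a[0] sku=NULL → no match; kept with NULLs on the b side.
- a[1] sku=MT → no match; kept with NULLs on the b side.
- a[2] sku=MT → no match; kept with NULLs on the b side.
- a[3] sku=GN → no match; kept with NULLs on the b side.
- a[4] sku=RF → 3 match(es) in b → 3 row(s).
- a[5] sku=GN → no match; kept with NULLs on the b side.
After projecting and ordering:
a.pname | b.sku
Bolt | NULL
Chip | NULL
Frame | NULL
Gear | RF
Gear | RF
Gear | RF
Sensor | NULL
Widget | NULL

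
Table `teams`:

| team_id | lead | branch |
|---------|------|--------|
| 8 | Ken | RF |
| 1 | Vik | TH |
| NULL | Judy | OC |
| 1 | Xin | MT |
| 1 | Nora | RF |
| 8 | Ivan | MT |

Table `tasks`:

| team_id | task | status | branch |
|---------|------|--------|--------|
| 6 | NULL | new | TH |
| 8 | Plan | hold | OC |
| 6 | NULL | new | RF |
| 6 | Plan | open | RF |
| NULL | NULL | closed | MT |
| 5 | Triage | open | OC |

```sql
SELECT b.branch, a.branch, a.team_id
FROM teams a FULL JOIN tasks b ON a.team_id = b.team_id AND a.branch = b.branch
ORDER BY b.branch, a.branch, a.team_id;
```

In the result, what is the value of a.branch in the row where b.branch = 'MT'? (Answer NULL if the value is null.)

FULL OUTER JOIN keeps every row from both sides; unmatched rows get NULL for the other side's columns.
Matching on a.team_id = b.team_id AND a.branch = b.branch. A NULL in a compared column never satisfies the condition.
Matched pairs: 0; unmatched a rows kept: 6; unmatched b rows kept: 6.

NULL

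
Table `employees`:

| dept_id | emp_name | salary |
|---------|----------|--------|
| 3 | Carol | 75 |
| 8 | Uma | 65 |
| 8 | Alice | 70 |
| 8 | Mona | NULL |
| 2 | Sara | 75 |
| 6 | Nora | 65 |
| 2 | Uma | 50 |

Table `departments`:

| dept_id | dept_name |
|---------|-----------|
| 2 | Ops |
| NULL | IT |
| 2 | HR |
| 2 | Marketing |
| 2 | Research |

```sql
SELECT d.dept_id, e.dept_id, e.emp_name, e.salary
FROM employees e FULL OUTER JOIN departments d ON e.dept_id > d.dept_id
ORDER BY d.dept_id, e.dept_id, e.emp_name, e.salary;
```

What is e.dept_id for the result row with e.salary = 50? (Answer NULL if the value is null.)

FULL OUTER JOIN keeps every row from both sides; unmatched rows get NULL for the other side's columns.
Matching on e.dept_id > d.dept_id. A NULL in a compared column never satisfies the condition.
Matched pairs: 20; unmatched e rows kept: 2; unmatched d rows kept: 1.

2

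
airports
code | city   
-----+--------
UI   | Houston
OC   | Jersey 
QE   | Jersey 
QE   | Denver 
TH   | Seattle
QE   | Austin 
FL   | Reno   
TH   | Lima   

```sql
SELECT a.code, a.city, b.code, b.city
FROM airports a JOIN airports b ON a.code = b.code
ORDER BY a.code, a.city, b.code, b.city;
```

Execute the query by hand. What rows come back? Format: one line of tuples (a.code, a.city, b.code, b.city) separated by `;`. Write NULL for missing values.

INNER JOIN keeps only pairs where the ON condition holds.
Matching on a.code = b.code.
- a row (code=UI): matches 1 b row(s) → 1 output row(s).
- a row (code=OC): matches 1 b row(s) → 1 output row(s).
- a row (code=QE): matches 3 b row(s) → 3 output row(s).
- a row (code=QE): matches 3 b row(s) → 3 output row(s).
- a row (code=TH): matches 2 b row(s) → 2 output row(s).
- a row (code=QE): matches 3 b row(s) → 3 output row(s).
- a row (code=FL): matches 1 b row(s) → 1 output row(s).
- a row (code=TH): matches 2 b row(s) → 2 output row(s).

(FL, Reno, FL, Reno); (OC, Jersey, OC, Jersey); (QE, Austin, QE, Austin); (QE, Austin, QE, Denver); (QE, Austin, QE, Jersey); (QE, Denver, QE, Austin); (QE, Denver, QE, Denver); (QE, Denver, QE, Jersey); (QE, Jersey, QE, Austin); (QE, Jersey, QE, Denver); (QE, Jersey, QE, Jersey); (TH, Lima, TH, Lima); (TH, Lima, TH, Seattle); (TH, Seattle, TH, Lima); (TH, Seattle, TH, Seattle); (UI, Houston, UI, Houston)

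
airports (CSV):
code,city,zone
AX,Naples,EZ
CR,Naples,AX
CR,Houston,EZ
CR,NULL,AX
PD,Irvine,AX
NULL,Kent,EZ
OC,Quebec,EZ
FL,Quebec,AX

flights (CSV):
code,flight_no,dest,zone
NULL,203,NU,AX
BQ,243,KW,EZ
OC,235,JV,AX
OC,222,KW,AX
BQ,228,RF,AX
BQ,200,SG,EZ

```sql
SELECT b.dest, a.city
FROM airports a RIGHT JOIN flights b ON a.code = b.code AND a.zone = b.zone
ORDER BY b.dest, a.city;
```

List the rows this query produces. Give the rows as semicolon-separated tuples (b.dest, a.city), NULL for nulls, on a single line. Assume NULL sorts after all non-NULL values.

(JV, NULL); (KW, NULL); (KW, NULL); (NU, NULL); (RF, NULL); (SG, NULL)

RIGHT JOIN keeps every row from `flights`; unmatched rows get NULL for `airports`'s columns.
Matching on a.code = b.code AND a.zone = b.zone. A NULL in a compared column never satisfies the condition.
- a[0] code=AX, zone=EZ → no match.
- a[1] code=CR, zone=AX → no match.
- a[2] code=CR, zone=EZ → no match.
- a[3] code=CR, zone=AX → no match.
- a[4] code=PD, zone=AX → no match.
- a[5] code=NULL, zone=EZ → no match.
- a[6] code=OC, zone=EZ → no match.
- a[7] code=FL, zone=AX → no match.
- 6 b row(s) had no a match → kept, a columns NULL.
After projecting and ordering:
b.dest | a.city
JV | NULL
KW | NULL
KW | NULL
NU | NULL
RF | NULL
SG | NULL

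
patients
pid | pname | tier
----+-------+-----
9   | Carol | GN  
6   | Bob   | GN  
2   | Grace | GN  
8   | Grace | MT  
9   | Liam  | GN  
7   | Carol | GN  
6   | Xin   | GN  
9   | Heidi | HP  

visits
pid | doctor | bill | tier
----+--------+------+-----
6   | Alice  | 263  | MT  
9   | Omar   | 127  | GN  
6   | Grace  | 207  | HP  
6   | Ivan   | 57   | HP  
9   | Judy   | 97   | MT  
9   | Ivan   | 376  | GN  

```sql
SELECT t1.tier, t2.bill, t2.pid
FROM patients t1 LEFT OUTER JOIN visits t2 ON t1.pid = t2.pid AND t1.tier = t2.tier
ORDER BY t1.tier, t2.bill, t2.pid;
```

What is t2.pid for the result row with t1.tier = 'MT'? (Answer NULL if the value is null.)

LEFT JOIN keeps every row from `patients`; unmatched rows get NULL for `visits`'s columns.
Matching on t1.pid = t2.pid AND t1.tier = t2.tier.
Matched pairs: 4; unmatched t1 rows kept: 6.

NULL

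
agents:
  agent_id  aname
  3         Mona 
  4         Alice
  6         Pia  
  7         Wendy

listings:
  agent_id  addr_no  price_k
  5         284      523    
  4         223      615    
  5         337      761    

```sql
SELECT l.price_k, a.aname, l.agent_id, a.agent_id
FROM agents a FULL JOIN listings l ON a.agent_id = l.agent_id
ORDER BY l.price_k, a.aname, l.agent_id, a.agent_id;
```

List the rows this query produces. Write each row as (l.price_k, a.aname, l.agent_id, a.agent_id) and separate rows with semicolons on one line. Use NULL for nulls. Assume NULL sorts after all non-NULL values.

(523, NULL, 5, NULL); (615, Alice, 4, 4); (761, NULL, 5, NULL); (NULL, Mona, NULL, 3); (NULL, Pia, NULL, 6); (NULL, Wendy, NULL, 7)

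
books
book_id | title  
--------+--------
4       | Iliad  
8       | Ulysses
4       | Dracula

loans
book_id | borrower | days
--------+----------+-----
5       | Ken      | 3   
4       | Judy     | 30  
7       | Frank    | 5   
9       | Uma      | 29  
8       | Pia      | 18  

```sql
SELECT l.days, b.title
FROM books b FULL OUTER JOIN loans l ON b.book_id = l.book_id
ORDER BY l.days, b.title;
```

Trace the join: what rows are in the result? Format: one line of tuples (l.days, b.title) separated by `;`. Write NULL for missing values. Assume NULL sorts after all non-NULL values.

(3, NULL); (5, NULL); (18, Ulysses); (29, NULL); (30, Dracula); (30, Iliad)

FULL OUTER JOIN keeps every row from both sides; unmatched rows get NULL for the other side's columns.
Matching on b.book_id = l.book_id.
- book_id=4: 1 matching l row(s), so 1 row(s) emitted.
- book_id=8: 1 matching l row(s), so 1 row(s) emitted.
- book_id=4: 1 matching l row(s), so 1 row(s) emitted.
- 3 row(s) from l found no b partner → padded with NULL.
After projecting and ordering:
l.days | b.title
3 | NULL
5 | NULL
18 | Ulysses
29 | NULL
30 | Dracula
30 | Iliad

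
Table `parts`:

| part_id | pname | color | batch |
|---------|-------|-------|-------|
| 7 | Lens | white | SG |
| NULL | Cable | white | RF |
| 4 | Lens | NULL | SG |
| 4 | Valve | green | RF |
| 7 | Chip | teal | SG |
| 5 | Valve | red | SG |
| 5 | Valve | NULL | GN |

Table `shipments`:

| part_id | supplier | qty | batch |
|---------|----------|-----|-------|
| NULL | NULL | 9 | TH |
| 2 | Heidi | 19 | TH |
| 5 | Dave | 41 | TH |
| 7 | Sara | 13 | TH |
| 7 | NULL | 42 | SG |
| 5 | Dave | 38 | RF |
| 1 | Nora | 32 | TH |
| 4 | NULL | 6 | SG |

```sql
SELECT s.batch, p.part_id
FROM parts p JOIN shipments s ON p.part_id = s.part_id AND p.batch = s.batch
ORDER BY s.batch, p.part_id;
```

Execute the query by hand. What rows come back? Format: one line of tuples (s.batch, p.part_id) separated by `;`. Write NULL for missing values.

INNER JOIN keeps only pairs where the ON condition holds.
Matching on p.part_id = s.part_id AND p.batch = s.batch. A NULL in a compared column never satisfies the condition.
- p (part_id=7, batch=SG) pairs with 1 row(s) of s.
- p (part_id=NULL, batch=RF) has no partner → excluded.
- p (part_id=4, batch=SG) pairs with 1 row(s) of s.
- p (part_id=4, batch=RF) has no partner → excluded.
- p (part_id=7, batch=SG) pairs with 1 row(s) of s.
- p (part_id=5, batch=SG) has no partner → excluded.
- p (part_id=5, batch=GN) has no partner → excluded.
After projecting and ordering:
s.batch | p.part_id
SG | 4
SG | 7
SG | 7

(SG, 4); (SG, 7); (SG, 7)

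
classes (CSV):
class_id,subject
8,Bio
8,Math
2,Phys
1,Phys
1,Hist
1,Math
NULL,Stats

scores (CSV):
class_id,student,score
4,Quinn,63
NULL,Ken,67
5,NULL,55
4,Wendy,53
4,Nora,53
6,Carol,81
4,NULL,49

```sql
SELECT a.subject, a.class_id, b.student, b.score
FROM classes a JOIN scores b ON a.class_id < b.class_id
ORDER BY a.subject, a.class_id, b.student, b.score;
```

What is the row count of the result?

24

INNER JOIN keeps only pairs where the ON condition holds.
Matching on a.class_id < b.class_id. A NULL in a compared column never satisfies the condition.
- class_id=8: no matching b row, dropped.
- class_id=8: no matching b row, dropped.
- class_id=2: 6 matching b row(s), so 6 row(s) emitted.
- class_id=1: 6 matching b row(s), so 6 row(s) emitted.
- class_id=1: 6 matching b row(s), so 6 row(s) emitted.
- class_id=1: 6 matching b row(s), so 6 row(s) emitted.
- class_id=NULL: no matching b row, dropped.
Total: 24 rows.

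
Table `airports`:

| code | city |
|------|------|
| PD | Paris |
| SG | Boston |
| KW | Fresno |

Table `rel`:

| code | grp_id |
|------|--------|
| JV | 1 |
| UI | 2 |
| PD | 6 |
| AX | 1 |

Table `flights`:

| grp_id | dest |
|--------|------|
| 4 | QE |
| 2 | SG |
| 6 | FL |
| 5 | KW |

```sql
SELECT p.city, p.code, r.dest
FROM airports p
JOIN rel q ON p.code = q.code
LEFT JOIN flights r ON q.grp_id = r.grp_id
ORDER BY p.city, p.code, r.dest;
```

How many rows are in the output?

1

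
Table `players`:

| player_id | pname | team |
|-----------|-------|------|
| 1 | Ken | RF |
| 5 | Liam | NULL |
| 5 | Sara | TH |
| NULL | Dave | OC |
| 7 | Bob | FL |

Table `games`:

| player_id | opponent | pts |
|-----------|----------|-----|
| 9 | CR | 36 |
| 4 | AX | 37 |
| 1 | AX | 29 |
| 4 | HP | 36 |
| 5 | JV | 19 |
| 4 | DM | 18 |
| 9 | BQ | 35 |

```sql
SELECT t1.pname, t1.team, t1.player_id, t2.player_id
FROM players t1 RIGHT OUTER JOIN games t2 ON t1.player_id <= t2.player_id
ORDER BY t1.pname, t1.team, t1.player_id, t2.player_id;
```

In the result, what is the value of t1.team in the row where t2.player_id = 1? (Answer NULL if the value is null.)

RIGHT JOIN keeps every row from `games`; unmatched rows get NULL for `players`'s columns.
Matching on t1.player_id <= t2.player_id. A NULL in a compared column never satisfies the condition.
Matched pairs: 15; unmatched t2 rows kept: 0.

RF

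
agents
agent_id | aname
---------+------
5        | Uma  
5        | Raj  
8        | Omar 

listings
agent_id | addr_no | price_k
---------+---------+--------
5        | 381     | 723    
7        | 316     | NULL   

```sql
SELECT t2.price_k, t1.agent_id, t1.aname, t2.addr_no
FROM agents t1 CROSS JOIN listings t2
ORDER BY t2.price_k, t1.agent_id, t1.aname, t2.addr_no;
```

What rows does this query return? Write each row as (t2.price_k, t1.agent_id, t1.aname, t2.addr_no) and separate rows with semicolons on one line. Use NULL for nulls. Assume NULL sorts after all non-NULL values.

(723, 5, Raj, 381); (723, 5, Uma, 381); (723, 8, Omar, 381); (NULL, 5, Raj, 316); (NULL, 5, Uma, 316); (NULL, 8, Omar, 316)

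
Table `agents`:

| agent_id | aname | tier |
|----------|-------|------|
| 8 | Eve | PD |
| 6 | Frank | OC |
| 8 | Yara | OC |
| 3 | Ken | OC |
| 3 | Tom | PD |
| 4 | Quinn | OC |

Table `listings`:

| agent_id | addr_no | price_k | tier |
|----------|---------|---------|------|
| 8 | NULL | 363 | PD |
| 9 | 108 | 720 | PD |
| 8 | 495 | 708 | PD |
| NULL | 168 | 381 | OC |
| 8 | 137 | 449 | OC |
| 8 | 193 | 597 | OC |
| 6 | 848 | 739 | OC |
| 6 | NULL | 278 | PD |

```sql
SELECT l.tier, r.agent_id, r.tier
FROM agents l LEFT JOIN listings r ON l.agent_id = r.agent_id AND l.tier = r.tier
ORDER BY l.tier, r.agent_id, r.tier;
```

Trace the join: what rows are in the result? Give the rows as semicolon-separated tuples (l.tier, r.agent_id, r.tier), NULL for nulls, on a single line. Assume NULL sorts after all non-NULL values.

(OC, 6, OC); (OC, 8, OC); (OC, 8, OC); (OC, NULL, NULL); (OC, NULL, NULL); (PD, 8, PD); (PD, 8, PD); (PD, NULL, NULL)

LEFT JOIN keeps every row from `agents`; unmatched rows get NULL for `listings`'s columns.
Matching on l.agent_id = r.agent_id AND l.tier = r.tier. A NULL in a compared column never satisfies the condition.
Matched pairs: 5; unmatched l rows kept: 3.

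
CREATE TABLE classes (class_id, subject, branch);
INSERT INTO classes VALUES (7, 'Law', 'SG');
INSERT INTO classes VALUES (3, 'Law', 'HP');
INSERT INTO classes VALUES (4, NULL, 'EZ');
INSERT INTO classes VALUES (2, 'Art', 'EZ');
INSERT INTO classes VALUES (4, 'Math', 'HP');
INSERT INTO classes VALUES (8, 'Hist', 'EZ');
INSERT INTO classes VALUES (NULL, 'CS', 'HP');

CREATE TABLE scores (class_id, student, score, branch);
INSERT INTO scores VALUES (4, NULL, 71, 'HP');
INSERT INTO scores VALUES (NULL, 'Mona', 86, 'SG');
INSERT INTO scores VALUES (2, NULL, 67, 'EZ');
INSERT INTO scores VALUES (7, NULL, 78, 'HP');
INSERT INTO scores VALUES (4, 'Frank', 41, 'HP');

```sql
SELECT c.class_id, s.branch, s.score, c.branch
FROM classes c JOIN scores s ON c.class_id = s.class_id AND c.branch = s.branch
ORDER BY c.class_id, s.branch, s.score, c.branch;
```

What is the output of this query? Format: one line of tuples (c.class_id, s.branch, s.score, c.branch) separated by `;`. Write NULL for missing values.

INNER JOIN keeps only pairs where the ON condition holds.
Matching on c.class_id = s.class_id AND c.branch = s.branch. A NULL in a compared column never satisfies the condition.
Matched pairs: 3.

(2, EZ, 67, EZ); (4, HP, 41, HP); (4, HP, 71, HP)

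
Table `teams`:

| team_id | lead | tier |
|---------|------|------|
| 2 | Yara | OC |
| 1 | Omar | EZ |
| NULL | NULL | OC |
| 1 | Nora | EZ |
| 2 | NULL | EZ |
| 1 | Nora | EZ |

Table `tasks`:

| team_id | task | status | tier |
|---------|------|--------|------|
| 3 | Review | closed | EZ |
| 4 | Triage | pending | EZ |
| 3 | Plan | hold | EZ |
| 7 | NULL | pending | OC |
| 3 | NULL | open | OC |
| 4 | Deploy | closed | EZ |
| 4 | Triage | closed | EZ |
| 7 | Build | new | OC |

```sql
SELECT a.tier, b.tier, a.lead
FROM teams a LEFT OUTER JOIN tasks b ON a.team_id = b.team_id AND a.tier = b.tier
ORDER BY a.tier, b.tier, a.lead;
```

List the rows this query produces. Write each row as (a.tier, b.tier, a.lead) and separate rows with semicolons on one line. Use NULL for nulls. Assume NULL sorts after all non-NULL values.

LEFT JOIN keeps every row from `teams`; unmatched rows get NULL for `tasks`'s columns.
Matching on a.team_id = b.team_id AND a.tier = b.tier. A NULL in a compared column never satisfies the condition.
- a (team_id=2, tier=OC) has no partner → padded with NULL.
- a (team_id=1, tier=EZ) has no partner → padded with NULL.
- a (team_id=NULL, tier=OC) has no partner → padded with NULL.
- a (team_id=1, tier=EZ) has no partner → padded with NULL.
- a (team_id=2, tier=EZ) has no partner → padded with NULL.
- a (team_id=1, tier=EZ) has no partner → padded with NULL.
After projecting and ordering:
a.tier | b.tier | a.lead
EZ | NULL | Nora
EZ | NULL | Nora
EZ | NULL | Omar
EZ | NULL | NULL
OC | NULL | Yara
OC | NULL | NULL

(EZ, NULL, Nora); (EZ, NULL, Nora); (EZ, NULL, Omar); (EZ, NULL, NULL); (OC, NULL, Yara); (OC, NULL, NULL)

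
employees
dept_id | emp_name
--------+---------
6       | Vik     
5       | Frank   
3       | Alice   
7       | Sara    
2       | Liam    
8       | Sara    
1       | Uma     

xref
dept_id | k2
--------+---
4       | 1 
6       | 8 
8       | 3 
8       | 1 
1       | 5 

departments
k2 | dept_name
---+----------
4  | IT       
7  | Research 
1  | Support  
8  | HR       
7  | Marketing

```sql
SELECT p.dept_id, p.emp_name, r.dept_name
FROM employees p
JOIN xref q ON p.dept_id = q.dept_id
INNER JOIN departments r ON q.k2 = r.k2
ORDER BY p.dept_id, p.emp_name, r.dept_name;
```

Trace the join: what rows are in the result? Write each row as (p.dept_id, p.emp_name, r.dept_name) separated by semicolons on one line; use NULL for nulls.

(6, Vik, HR); (8, Sara, Support)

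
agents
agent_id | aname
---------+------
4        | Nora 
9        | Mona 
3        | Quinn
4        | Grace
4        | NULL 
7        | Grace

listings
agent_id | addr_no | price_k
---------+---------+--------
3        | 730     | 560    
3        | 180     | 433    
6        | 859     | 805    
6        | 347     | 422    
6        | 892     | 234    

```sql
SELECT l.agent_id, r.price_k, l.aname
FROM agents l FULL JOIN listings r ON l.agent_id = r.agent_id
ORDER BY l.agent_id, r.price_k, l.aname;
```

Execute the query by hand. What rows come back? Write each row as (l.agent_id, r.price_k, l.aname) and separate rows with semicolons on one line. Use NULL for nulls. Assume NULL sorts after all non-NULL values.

FULL OUTER JOIN keeps every row from both sides; unmatched rows get NULL for the other side's columns.
Matching on l.agent_id = r.agent_id.
- l[0] agent_id=4 → no match; kept with NULLs on the r side.
- l[1] agent_id=9 → no match; kept with NULLs on the r side.
- l[2] agent_id=3 → 2 match(es) in r → 2 row(s).
- l[3] agent_id=4 → no match; kept with NULLs on the r side.
- l[4] agent_id=4 → no match; kept with NULLs on the r side.
- l[5] agent_id=7 → no match; kept with NULLs on the r side.
- 3 r row(s) had no l match → kept, l columns NULL.
After projecting and ordering:
l.agent_id | r.price_k | l.aname
3 | 433 | Quinn
3 | 560 | Quinn
4 | NULL | Grace
4 | NULL | Nora
4 | NULL | NULL
7 | NULL | Grace
9 | NULL | Mona
NULL | 234 | NULL
NULL | 422 | NULL
NULL | 805 | NULL

(3, 433, Quinn); (3, 560, Quinn); (4, NULL, Grace); (4, NULL, Nora); (4, NULL, NULL); (7, NULL, Grace); (9, NULL, Mona); (NULL, 234, NULL); (NULL, 422, NULL); (NULL, 805, NULL)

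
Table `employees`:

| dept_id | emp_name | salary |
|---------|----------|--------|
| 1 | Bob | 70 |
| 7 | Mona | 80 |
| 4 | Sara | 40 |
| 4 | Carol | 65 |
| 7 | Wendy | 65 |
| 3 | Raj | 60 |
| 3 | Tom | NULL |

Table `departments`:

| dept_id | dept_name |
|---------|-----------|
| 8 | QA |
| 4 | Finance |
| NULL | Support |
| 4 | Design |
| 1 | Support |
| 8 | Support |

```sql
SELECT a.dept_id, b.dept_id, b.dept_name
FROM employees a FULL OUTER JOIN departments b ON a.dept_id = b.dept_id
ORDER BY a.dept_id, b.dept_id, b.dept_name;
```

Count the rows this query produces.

FULL OUTER JOIN keeps every row from both sides; unmatched rows get NULL for the other side's columns.
Matching on a.dept_id = b.dept_id. A NULL in a compared column never satisfies the condition.
- dept_id=1: 1 matching b row(s), so 1 row(s) emitted.
- dept_id=7: no b row matches, row kept with b columns NULL.
- dept_id=4: 2 matching b row(s), so 2 row(s) emitted.
- dept_id=4: 2 matching b row(s), so 2 row(s) emitted.
- dept_id=7: no b row matches, row kept with b columns NULL.
- dept_id=3: no b row matches, row kept with b columns NULL.
- dept_id=3: no b row matches, row kept with b columns NULL.
- plus 3 unmatched b row(s), each kept with NULL a columns.
Total: 5 matched + 7 padded = 12 rows.

12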